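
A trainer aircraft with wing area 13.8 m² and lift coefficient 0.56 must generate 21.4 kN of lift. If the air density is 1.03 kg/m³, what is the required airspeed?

L = ½ρv²S·CL ⇒ v = √(2L/(ρ·S·CL))
v = √(2 × 21400 / (1.03 × 13.8 × 0.56)) = √5377 = 73.3 m/s

v = 73.3 m/s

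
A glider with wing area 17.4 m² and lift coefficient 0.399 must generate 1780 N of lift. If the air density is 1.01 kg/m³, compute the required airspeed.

L = ½ρv²S·CL ⇒ v = √(2L/(ρ·S·CL))
v = √(2 × 1780 / (1.01 × 17.4 × 0.399)) = √507.7 = 22.5 m/s

v = 22.5 m/s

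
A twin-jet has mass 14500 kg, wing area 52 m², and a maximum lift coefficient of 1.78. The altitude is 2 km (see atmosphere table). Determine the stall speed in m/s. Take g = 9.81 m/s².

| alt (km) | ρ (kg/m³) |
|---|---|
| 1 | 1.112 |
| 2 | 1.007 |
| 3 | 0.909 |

V_stall = 55.2 m/s

At 2 km, from the table: ρ = 1.007 kg/m³.
Weight W = mg = 14500 × 9.81 = 1.422×10^5 N.
From L = ½ρV²S·CL,max = W: V_stall = √(2W/(ρSCL,max)) = √(2·1.422×10^5/(1.007·52·1.78))
V_stall = √3052 = 55.2 m/s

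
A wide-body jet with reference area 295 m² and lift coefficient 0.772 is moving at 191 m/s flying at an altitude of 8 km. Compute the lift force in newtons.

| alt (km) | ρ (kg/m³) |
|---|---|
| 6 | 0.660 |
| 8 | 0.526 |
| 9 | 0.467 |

At 8 km, from the table: ρ = 0.526 kg/m³.
Dynamic pressure q = ½ρv² = ½ × 0.526 × 191² = 9595 Pa.
L = q·S·CL = 9595 × 295 × 0.772 = 2.19×10^6 N ≈ 2190 kN

L = 2.19×10^6 N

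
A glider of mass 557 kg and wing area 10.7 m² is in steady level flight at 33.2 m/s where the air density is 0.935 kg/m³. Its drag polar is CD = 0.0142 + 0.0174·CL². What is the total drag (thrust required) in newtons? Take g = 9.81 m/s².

Weight W = mg = 557 × 9.81 = 5464.2 N; in level flight L = W.
Dynamic pressure q = 0.5 × 0.935 × 33.2² = 515.3 Pa.
CL = W/(q·S) = 5464.2 / (515.3 × 10.7) = 0.991.
CD = 0.0142 + 0.0174 × 0.991² = 0.03129.
D = q·S·CD = 515.3 × 10.7 × 0.03129 = 172.5 N

D = 173 N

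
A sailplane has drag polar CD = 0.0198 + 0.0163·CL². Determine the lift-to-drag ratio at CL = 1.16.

L/D = 27.8

CD = 0.0198 + 0.0163 × 1.16² = 0.04173
L/D = CL/CD = 1.16 / 0.04173 = 27.8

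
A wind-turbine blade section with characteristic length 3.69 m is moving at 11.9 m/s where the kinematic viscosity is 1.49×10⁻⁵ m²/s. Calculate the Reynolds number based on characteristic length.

Re = 2.95×10^6

Re = v·c/ν = 11.9 × 3.69 / (1.49×10⁻⁵) = 2.95×10^6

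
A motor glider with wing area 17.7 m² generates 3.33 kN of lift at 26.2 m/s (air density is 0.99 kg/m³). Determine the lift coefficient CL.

CL = 0.554

From L = ½ρv²S·CL, rearranging gives CL = 2L/(ρv²S).
CL = 2 × 3330 / (0.99 × 26.2² × 17.7) = 0.554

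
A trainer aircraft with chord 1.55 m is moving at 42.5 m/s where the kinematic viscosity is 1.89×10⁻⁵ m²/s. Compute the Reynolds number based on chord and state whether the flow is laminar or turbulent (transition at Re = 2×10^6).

Re = 3.49×10^6 (turbulent)

Re = v·c/ν = 42.5 × 1.55 / (1.89×10⁻⁵) = 3.49×10^6
Since 3.49×10^6 > 2×10^6, the flow is turbulent.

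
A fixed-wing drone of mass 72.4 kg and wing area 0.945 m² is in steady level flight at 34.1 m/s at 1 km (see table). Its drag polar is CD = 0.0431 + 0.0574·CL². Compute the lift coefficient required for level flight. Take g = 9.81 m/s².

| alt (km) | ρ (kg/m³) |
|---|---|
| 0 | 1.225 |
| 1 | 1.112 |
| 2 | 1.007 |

At 1 km, from the table: ρ = 1.112 kg/m³.
Weight W = mg = 72.4 × 9.81 = 710.24 N; in level flight L = W.
q = ½ρv² = ½ × 1.112 × 34.1² = 646.5 Pa.
CL = 2W/(ρv²S) = 2×710.24/(1.112×34.1²×0.945) = 1.162.

CL = 1.16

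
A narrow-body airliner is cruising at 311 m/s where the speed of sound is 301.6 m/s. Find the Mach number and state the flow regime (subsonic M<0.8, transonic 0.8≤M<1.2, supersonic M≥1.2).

M = v/a = 311 / 301.6 = 1.03
M = 1.03 → transonic.

M = 1.03 (transonic)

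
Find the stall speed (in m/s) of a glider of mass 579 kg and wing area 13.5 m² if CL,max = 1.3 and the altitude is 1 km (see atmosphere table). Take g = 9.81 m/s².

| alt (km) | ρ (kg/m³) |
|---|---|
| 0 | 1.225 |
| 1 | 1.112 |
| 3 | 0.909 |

At 1 km, from the table: ρ = 1.112 kg/m³.
Stall occurs when L = W at CL,max. W = mg = 579 × 9.81 = 5680 N.
V_stall = √(2W/(ρ·S·CL,max)) = √(2 × 5680 / (1.112 × 13.5 × 1.3))
V_stall = √582.1 = 24.1 m/s

V_stall = 24.1 m/s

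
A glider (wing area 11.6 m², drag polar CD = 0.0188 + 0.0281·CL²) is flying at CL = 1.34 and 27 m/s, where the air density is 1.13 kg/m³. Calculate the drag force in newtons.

CD = 0.0188 + 0.0281 × 1.34² = 0.06926
D = ½ρv²S·CD = ½ × 1.13 × 27² × 11.6 × 0.06926 = 331 N

D = 331 N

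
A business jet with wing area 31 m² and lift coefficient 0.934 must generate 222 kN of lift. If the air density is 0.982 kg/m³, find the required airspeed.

v = 125 m/s

L = ½ρv²S·CL ⇒ v = √(2L/(ρ·S·CL))
v = √(2 × 2.22×10^5 / (0.982 × 31 × 0.934)) = √15620 = 125 m/s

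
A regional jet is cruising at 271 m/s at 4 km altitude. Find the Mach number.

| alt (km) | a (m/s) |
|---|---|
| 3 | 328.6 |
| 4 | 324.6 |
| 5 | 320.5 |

At 4 km, from the table: a = 324.6 m/s.
M = v/a = 271 / 324.6 = 0.835

M = 0.835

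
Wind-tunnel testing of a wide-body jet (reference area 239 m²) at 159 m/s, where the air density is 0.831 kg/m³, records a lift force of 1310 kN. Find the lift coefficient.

CL = 0.522

From L = ½ρv²S·CL, rearranging gives CL = 2L/(ρv²S).
CL = 2 × 1.31×10^6 / (0.831 × 159² × 239) = 0.522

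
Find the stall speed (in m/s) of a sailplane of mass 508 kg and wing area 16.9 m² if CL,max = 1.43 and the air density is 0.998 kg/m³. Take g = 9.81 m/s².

Stall occurs when L = W at CL,max. W = mg = 508 × 9.81 = 4983 N.
From L = ½ρV²S·CL,max = W: V_stall = √(2W/(ρSCL,max)) = √(2·4983/(0.998·16.9·1.43))
V_stall = √413.2 = 20.3 m/s

V_stall = 20.3 m/s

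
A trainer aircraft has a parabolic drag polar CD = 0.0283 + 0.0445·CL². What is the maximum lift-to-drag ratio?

(L/D)max = 14.1

For CD = CD0 + K·CL², (L/D)max occurs at CL* = √(CD0/K) and equals 1/(2√(K·CD0)).
(L/D)max = 1/(2√(0.0445 × 0.0283)) = 1/(2 × 0.03549) = 14.1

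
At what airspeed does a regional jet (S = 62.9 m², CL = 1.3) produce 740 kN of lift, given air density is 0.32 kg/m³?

L = ½ρv²S·CL ⇒ v = √(2L/(ρ·S·CL))
v = √(2 × 7.4×10^5 / (0.32 × 62.9 × 1.3)) = √56560 = 238 m/s

v = 238 m/s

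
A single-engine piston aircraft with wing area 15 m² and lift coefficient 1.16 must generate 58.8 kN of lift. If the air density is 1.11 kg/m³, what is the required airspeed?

v = 78 m/s

L = ½ρv²S·CL ⇒ v = √(2L/(ρ·S·CL))
v = √(2 × 58800 / (1.11 × 15 × 1.16)) = √6089 = 78 m/s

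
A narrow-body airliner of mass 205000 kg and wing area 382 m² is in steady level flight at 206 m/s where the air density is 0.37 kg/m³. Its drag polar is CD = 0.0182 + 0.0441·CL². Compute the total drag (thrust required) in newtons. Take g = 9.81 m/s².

D = 1.14×10^5 N

In steady level flight, lift balances weight: W = mg = 205000 × 9.81 = 2.011×10^6 N.
Dynamic pressure q = 0.5 × 0.37 × 206² = 7851 Pa.
CL = W/(q·S) = 2.011×10^6 / (7851 × 382) = 0.6706.
CD = 0.0182 + 0.0441 × 0.6706² = 0.03803.
D = q·S·CD = 7851 × 382 × 0.03803 = 1.141×10^5 N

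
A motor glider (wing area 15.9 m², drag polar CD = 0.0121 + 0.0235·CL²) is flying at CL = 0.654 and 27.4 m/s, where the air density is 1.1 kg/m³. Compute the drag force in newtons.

D = 145 N

CD = 0.0121 + 0.0235 × 0.654² = 0.02215
D = ½ρv²S·CD = ½ × 1.1 × 27.4² × 15.9 × 0.02215 = 145 N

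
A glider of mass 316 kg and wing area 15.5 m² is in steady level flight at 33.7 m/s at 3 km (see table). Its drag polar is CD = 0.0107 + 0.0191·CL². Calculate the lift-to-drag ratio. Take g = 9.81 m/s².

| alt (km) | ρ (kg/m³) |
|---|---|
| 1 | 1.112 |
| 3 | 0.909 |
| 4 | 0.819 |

At 3 km, from the table: ρ = 0.909 kg/m³.
In steady level flight, lift balances weight: W = mg = 316 × 9.81 = 3100 N.
Dynamic pressure q = 0.5 × 0.909 × 33.7² = 516.2 Pa.
CL = W/(q·S) = 3100 / (516.2 × 15.5) = 0.3875.
CD = 0.0107 + 0.0191 × 0.3875² = 0.01357.
L/D = CL/CD = 0.3875 / 0.01357 = 28.6

L/D = 28.6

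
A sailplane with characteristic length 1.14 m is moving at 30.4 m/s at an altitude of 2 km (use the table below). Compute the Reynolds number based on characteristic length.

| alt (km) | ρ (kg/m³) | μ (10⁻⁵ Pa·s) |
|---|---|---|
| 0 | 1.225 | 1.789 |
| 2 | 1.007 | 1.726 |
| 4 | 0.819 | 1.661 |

At 2 km, from the table: ρ = 1.007 kg/m³, μ = 1.726×10⁻⁵ Pa·s.
Re = ρ·v·c/μ = 1.007 × 30.4 × 1.14 / (1.726×10⁻⁵) = 2.02×10^6

Re = 2.02×10^6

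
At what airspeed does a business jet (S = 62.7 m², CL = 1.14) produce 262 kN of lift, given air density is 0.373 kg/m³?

v = 140 m/s

L = ½ρv²S·CL ⇒ v = √(2L/(ρ·S·CL))
v = √(2 × 2.62×10^5 / (0.373 × 62.7 × 1.14)) = √19650 = 140 m/s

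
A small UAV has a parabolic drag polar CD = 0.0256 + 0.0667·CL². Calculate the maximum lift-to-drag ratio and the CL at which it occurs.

For CD = CD0 + K·CL², (L/D)max occurs at CL* = √(CD0/K) and equals 1/(2√(K·CD0)).
(L/D)max = 1/(2√(0.0667 × 0.0256)) = 1/(2 × 0.04132) = 12.1
CL* = √(0.0256/0.0667) = 0.62

(L/D)max = 12.1, at CL = 0.62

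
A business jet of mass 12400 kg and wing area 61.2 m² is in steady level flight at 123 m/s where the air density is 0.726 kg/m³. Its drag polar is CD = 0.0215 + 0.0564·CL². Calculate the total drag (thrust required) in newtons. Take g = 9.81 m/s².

D = 9710 N

In steady level flight, lift balances weight: W = mg = 12400 × 9.81 = 1.2164×10^5 N.
q = ½ρv² = ½ × 0.726 × 123² = 5492 Pa.
Required CL = L/(qS) = 1.2164×10^5/(5492·61.2) = 0.3619.
CD = 0.0215 + 0.0564 × 0.3619² = 0.02889.
D = q·S·CD = 5492 × 61.2 × 0.02889 = 9709 N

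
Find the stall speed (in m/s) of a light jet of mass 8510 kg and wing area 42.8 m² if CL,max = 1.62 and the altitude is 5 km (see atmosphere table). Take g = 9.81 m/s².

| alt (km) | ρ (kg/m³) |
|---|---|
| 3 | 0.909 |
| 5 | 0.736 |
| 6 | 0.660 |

V_stall = 57.2 m/s

At 5 km, from the table: ρ = 0.736 kg/m³.
At stall, lift equals weight: L = W = m·g = 8510 × 9.81 = 83480 N.
From L = ½ρV²S·CL,max = W: V_stall = √(2W/(ρSCL,max)) = √(2·83480/(0.736·42.8·1.62))
V_stall = √3272 = 57.2 m/s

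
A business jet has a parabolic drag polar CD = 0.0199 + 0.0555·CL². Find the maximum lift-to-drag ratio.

For CD = CD0 + K·CL², (L/D)max occurs at CL* = √(CD0/K) and equals 1/(2√(K·CD0)).
(L/D)max = 1/(2√(0.0555 × 0.0199)) = 1/(2 × 0.03323) = 15

(L/D)max = 15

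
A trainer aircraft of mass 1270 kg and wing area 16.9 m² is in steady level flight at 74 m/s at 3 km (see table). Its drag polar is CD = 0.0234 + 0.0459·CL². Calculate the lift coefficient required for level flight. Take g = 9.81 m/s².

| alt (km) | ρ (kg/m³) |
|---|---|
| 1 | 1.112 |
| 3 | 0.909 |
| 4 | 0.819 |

CL = 0.296

At 3 km, from the table: ρ = 0.909 kg/m³.
In steady level flight, lift balances weight: W = mg = 1270 × 9.81 = 12459 N.
q = ½ρv² = ½ × 0.909 × 74² = 2489 Pa.
Required CL = L/(qS) = 12459/(2489·16.9) = 0.2962.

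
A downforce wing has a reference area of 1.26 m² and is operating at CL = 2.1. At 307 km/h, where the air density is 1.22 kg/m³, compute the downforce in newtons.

L = 11700 N

Convert speed: v = 307 km/h ÷ 3.6 = 85.28 m/s.
L = ½ρv²S·CL = ½ × 1.22 × 85.28² × 1.26 × 2.1 = 11700 N ≈ 11.7 kN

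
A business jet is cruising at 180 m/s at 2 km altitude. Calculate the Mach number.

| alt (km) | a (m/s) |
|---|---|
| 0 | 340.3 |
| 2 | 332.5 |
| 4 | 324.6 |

At 2 km, from the table: a = 332.5 m/s.
M = v/a = 180 / 332.5 = 0.541

M = 0.541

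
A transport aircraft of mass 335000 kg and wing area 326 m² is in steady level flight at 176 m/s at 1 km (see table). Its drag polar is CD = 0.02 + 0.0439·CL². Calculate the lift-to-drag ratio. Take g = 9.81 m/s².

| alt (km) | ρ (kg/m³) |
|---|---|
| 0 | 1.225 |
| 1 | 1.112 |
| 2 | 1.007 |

At 1 km, from the table: ρ = 1.112 kg/m³.
Level flight ⇒ L = W = m·g = 335000 × 9.81 = 3.2864×10^6 N.
q = ½ρv² = ½ × 1.112 × 176² = 17220 Pa.
CL = W/(q·S) = 3.2864×10^6 / (17220 × 326) = 0.5853.
CD = 0.02 + 0.0439 × 0.5853² = 0.03504.
L/D = CL/CD = 0.5853 / 0.03504 = 16.7

L/D = 16.7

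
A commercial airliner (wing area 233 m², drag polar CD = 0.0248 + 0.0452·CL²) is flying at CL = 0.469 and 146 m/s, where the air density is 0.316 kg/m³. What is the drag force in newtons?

CD = 0.0248 + 0.0452 × 0.469² = 0.03474
D = ½ρv²S·CD = ½ × 0.316 × 146² × 233 × 0.03474 = 27300 N

D = 27300 N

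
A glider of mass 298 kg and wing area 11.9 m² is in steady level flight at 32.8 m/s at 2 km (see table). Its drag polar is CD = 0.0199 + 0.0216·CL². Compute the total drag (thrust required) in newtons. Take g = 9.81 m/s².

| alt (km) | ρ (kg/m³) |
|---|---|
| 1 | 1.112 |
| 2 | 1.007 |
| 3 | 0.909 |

D = 157 N

At 2 km, from the table: ρ = 1.007 kg/m³.
In steady level flight, lift balances weight: W = mg = 298 × 9.81 = 2923.4 N.
Dynamic pressure q = 0.5 × 1.007 × 32.8² = 541.7 Pa.
CL = 2W/(ρv²S) = 2×2923.4/(1.007×32.8²×11.9) = 0.4535.
CD = 0.0199 + 0.0216 × 0.4535² = 0.02434.
D = q·S·CD = 541.7 × 11.9 × 0.02434 = 156.9 N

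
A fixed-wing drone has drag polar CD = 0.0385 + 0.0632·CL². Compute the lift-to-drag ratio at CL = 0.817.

L/D = 10.1

CD = 0.0385 + 0.0632 × 0.817² = 0.08069
L/D = CL/CD = 0.817 / 0.08069 = 10.1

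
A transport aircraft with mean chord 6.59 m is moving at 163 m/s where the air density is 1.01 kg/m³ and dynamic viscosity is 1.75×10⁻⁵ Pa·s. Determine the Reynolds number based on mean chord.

Re = 6.2×10^7

Re = ρ·v·c/μ = 1.01 × 163 × 6.59 / (1.75×10⁻⁵) = 6.2×10^7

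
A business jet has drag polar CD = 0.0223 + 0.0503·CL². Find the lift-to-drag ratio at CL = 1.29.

CD = 0.0223 + 0.0503 × 1.29² = 0.106
L/D = CL/CD = 1.29 / 0.106 = 12.2

L/D = 12.2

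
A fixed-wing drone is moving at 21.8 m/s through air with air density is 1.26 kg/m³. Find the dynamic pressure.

q = ½ρv² = ½ × 1.26 × 21.8² = 299 Pa

q = 299 Pa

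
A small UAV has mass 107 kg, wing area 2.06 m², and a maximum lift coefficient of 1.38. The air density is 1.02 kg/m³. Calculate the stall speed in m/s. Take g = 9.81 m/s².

V_stall = 26.9 m/s

Stall occurs when L = W at CL,max. W = mg = 107 × 9.81 = 1050 N.
V_stall = √(2W/(ρ·S·CL,max)) = √(2 × 1050 / (1.02 × 2.06 × 1.38))
V_stall = √724 = 26.9 m/s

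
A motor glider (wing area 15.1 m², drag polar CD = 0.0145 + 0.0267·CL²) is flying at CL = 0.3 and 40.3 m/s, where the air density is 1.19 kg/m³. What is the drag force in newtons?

CD = 0.0145 + 0.0267 × 0.3² = 0.0169
D = ½ρv²S·CD = ½ × 1.19 × 40.3² × 15.1 × 0.0169 = 247 N

D = 247 N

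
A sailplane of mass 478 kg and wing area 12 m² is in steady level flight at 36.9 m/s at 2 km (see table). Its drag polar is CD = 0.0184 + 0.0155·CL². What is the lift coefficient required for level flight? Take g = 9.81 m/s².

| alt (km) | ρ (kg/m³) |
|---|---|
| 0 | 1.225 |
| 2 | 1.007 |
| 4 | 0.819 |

At 2 km, from the table: ρ = 1.007 kg/m³.
Weight W = mg = 478 × 9.81 = 4689.2 N; in level flight L = W.
q = ½ρv² = ½ × 1.007 × 36.9² = 685.6 Pa.
CL = W/(q·S) = 4689.2 / (685.6 × 12) = 0.57.

CL = 0.57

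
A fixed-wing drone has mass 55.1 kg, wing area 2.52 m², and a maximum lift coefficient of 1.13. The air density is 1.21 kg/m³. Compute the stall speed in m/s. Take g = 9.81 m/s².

Stall occurs when L = W at CL,max. W = mg = 55.1 × 9.81 = 540.5 N.
From L = ½ρV²S·CL,max = W: V_stall = √(2W/(ρSCL,max)) = √(2·540.5/(1.21·2.52·1.13))
V_stall = √313.8 = 17.7 m/s

V_stall = 17.7 m/s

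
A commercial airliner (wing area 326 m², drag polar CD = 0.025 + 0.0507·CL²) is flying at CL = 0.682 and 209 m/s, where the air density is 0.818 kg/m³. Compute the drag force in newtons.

CD = 0.025 + 0.0507 × 0.682² = 0.04858
D = ½ρv²S·CD = ½ × 0.818 × 209² × 326 × 0.04858 = 2.83×10^5 N

D = 2.83×10^5 N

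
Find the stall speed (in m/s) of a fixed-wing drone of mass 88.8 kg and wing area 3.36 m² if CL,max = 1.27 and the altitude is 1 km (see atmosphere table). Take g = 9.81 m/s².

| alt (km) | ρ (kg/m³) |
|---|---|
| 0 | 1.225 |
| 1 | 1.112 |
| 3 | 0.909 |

At 1 km, from the table: ρ = 1.112 kg/m³.
Weight W = mg = 88.8 × 9.81 = 871.1 N.
V_stall = √(2W/(ρ·S·CL,max)) = √(2 × 871.1 / (1.112 × 3.36 × 1.27))
V_stall = √367.2 = 19.2 m/s

V_stall = 19.2 m/s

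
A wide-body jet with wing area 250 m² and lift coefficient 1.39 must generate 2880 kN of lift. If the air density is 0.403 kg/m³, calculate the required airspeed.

v = 203 m/s

L = ½ρv²S·CL ⇒ v = √(2L/(ρ·S·CL))
v = √(2 × 2.88×10^6 / (0.403 × 250 × 1.39)) = √41130 = 203 m/s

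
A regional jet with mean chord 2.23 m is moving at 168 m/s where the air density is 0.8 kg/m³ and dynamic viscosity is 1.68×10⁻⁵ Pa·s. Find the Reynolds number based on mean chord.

Re = 1.78×10^7

Re = ρ·v·c/μ = 0.8 × 168 × 2.23 / (1.68×10⁻⁵) = 1.78×10^7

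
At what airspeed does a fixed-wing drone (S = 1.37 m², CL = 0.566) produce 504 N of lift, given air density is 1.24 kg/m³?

v = 32.4 m/s

L = ½ρv²S·CL ⇒ v = √(2L/(ρ·S·CL))
v = √(2 × 504 / (1.24 × 1.37 × 0.566)) = √1048 = 32.4 m/s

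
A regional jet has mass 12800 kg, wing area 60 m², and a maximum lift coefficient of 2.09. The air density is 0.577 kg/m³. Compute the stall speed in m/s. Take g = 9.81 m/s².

At stall, lift equals weight: L = W = m·g = 12800 × 9.81 = 1.256×10^5 N.
From L = ½ρV²S·CL,max = W: V_stall = √(2W/(ρSCL,max)) = √(2·1.256×10^5/(0.577·60·2.09))
V_stall = √3471 = 58.9 m/s

V_stall = 58.9 m/s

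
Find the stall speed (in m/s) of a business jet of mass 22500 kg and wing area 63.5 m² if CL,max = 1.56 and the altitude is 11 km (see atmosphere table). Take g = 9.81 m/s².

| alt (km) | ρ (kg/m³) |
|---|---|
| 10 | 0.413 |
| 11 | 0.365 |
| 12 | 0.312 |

At 11 km, from the table: ρ = 0.365 kg/m³.
At stall, lift equals weight: L = W = m·g = 22500 × 9.81 = 2.207×10^5 N.
From L = ½ρV²S·CL,max = W: V_stall = √(2W/(ρSCL,max)) = √(2·2.207×10^5/(0.365·63.5·1.56))
V_stall = √12210 = 110 m/s

V_stall = 110 m/s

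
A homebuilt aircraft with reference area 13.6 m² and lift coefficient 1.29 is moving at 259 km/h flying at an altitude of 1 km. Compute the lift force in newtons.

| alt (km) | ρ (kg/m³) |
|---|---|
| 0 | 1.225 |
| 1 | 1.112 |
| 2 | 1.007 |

At 1 km, from the table: ρ = 1.112 kg/m³.
Convert speed: v = 259 km/h ÷ 3.6 = 71.94 m/s.
L = ½ρv²S·CL = ½ × 1.112 × 71.94² × 13.6 × 1.29 = 50500 N ≈ 50.5 kN

L = 50500 N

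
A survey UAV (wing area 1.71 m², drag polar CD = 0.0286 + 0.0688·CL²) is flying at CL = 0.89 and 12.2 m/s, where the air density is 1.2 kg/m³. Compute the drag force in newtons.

D = 12.7 N

CD = 0.0286 + 0.0688 × 0.89² = 0.0831
D = ½ρv²S·CD = ½ × 1.2 × 12.2² × 1.71 × 0.0831 = 12.7 N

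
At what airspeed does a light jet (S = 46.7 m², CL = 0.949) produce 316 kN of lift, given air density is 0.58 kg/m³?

L = ½ρv²S·CL ⇒ v = √(2L/(ρ·S·CL))
v = √(2 × 3.16×10^5 / (0.58 × 46.7 × 0.949)) = √24590 = 157 m/s

v = 157 m/s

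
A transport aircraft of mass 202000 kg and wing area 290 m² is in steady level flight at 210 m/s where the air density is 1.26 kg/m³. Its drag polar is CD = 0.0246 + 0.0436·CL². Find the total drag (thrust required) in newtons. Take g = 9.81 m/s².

D = 2.19×10^5 N

Level flight ⇒ L = W = m·g = 202000 × 9.81 = 1.9816×10^6 N.
Dynamic pressure q = 0.5 × 1.26 × 210² = 27780 Pa.
CL = 2W/(ρv²S) = 2×1.9816×10^6/(1.26×210²×290) = 0.2459.
CD = 0.0246 + 0.0436 × 0.2459² = 0.02724.
D = q·S·CD = 27780 × 290 × 0.02724 = 2.195×10^5 N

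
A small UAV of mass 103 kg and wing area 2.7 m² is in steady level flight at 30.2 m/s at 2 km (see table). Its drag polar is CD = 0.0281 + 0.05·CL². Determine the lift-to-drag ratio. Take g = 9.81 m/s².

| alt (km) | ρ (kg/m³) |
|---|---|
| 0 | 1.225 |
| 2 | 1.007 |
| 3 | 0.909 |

At 2 km, from the table: ρ = 1.007 kg/m³.
Weight W = mg = 103 × 9.81 = 1010.4 N; in level flight L = W.
Dynamic pressure q = 0.5 × 1.007 × 30.2² = 459.2 Pa.
Required CL = L/(qS) = 1010.4/(459.2·2.7) = 0.8149.
CD = 0.0281 + 0.05 × 0.8149² = 0.06131.
L/D = CL/CD = 0.8149 / 0.06131 = 13.3

L/D = 13.3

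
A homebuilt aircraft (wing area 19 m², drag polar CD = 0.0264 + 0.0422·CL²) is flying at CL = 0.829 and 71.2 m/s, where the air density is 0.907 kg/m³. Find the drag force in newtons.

CD = 0.0264 + 0.0422 × 0.829² = 0.0554
D = ½ρv²S·CD = ½ × 0.907 × 71.2² × 19 × 0.0554 = 2420 N

D = 2420 N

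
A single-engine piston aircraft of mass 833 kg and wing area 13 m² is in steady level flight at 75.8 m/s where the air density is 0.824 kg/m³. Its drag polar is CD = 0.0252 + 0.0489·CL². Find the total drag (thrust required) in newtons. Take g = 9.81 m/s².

D = 882 N

Weight W = mg = 833 × 9.81 = 8171.7 N; in level flight L = W.
q = ½ρv² = ½ × 0.824 × 75.8² = 2367 Pa.
CL = W/(q·S) = 8171.7 / (2367 × 13) = 0.2655.
CD = 0.0252 + 0.0489 × 0.2655² = 0.02865.
D = q·S·CD = 2367 × 13 × 0.02865 = 881.6 N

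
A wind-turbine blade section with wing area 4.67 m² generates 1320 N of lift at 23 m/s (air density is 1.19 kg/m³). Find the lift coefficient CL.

From L = ½ρv²S·CL, rearranging gives CL = 2L/(ρv²S).
CL = 2 × 1320 / (1.19 × 23² × 4.67) = 0.898

CL = 0.898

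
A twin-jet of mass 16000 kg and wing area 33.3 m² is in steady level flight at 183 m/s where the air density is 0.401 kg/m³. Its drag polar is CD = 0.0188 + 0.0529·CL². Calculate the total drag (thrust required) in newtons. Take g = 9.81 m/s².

D = 10000 N

Level flight ⇒ L = W = m·g = 16000 × 9.81 = 1.5696×10^5 N.
q = ½ρv² = ½ × 0.401 × 183² = 6715 Pa.
Required CL = L/(qS) = 1.5696×10^5/(6715·33.3) = 0.702.
CD = 0.0188 + 0.0529 × 0.702² = 0.04487.
D = q·S·CD = 6715 × 33.3 × 0.04487 = 10030 N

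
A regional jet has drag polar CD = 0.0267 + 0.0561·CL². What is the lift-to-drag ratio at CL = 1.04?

L/D = 11.9

CD = 0.0267 + 0.0561 × 1.04² = 0.08738
L/D = CL/CD = 1.04 / 0.08738 = 11.9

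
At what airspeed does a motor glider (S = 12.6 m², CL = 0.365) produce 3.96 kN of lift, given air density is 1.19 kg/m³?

v = 38 m/s

L = ½ρv²S·CL ⇒ v = √(2L/(ρ·S·CL))
v = √(2 × 3960 / (1.19 × 12.6 × 0.365)) = √1447 = 38 m/s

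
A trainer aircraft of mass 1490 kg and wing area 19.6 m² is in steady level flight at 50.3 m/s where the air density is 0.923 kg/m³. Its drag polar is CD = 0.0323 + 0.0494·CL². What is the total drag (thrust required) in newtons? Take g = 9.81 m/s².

In steady level flight, lift balances weight: W = mg = 1490 × 9.81 = 14617 N.
q = ½ρv² = ½ × 0.923 × 50.3² = 1168 Pa.
CL = W/(q·S) = 14617 / (1168 × 19.6) = 0.6387.
CD = 0.0323 + 0.0494 × 0.6387² = 0.05245.
D = q·S·CD = 1168 × 19.6 × 0.05245 = 1200 N

D = 1200 N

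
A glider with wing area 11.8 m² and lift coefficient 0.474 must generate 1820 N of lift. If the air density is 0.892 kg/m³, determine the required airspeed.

v = 27 m/s

L = ½ρv²S·CL ⇒ v = √(2L/(ρ·S·CL))
v = √(2 × 1820 / (0.892 × 11.8 × 0.474)) = √729.6 = 27 m/s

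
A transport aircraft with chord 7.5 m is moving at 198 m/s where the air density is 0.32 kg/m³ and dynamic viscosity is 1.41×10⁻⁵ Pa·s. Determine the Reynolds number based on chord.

Re = ρ·v·c/μ = 0.32 × 198 × 7.5 / (1.41×10⁻⁵) = 3.37×10^7

Re = 3.37×10^7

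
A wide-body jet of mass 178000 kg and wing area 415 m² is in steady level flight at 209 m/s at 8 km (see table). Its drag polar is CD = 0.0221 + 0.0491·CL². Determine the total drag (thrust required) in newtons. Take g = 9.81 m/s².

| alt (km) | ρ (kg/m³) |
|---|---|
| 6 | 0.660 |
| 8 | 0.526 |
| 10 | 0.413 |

At 8 km, from the table: ρ = 0.526 kg/m³.
In steady level flight, lift balances weight: W = mg = 178000 × 9.81 = 1.7462×10^6 N.
Dynamic pressure q = 0.5 × 0.526 × 209² = 11490 Pa.
CL = W/(q·S) = 1.7462×10^6 / (11490 × 415) = 0.3663.
CD = 0.0221 + 0.0491 × 0.3663² = 0.02869.
D = q·S·CD = 11490 × 415 × 0.02869 = 1.368×10^5 N

D = 1.37×10^5 N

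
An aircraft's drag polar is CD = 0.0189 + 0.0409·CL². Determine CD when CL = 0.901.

CD = 0.0521

CD = 0.0189 + 0.0409 × 0.901² = 0.0189 + 0.0332 = 0.0521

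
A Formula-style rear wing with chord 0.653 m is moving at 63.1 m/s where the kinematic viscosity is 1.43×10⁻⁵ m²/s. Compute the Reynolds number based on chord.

Re = v·c/ν = 63.1 × 0.653 / (1.43×10⁻⁵) = 2.88×10^6

Re = 2.88×10^6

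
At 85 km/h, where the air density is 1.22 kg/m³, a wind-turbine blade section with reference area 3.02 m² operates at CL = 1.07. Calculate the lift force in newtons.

Convert speed: v = 85 km/h ÷ 3.6 = 23.61 m/s.
Dynamic pressure q = ½ρv² = ½ × 1.22 × 23.61² = 340.1 Pa.
L = q·S·CL = 340.1 × 3.02 × 1.07 = 1100 N

L = 1100 N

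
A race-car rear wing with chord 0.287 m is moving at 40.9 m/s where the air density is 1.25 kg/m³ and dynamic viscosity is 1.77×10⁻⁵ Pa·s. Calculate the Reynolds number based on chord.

Re = 8.29×10^5

Re = ρ·v·c/μ = 1.25 × 40.9 × 0.287 / (1.77×10⁻⁵) = 8.29×10^5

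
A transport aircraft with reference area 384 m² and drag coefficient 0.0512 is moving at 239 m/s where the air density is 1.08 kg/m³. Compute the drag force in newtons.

Dynamic pressure q = ½ρv² = ½ × 1.08 × 239² = 30850 Pa.
D = q·S·CD = 30850 × 384 × 0.0512 = 6.06×10^5 N ≈ 606 kN

D = 6.06×10^5 N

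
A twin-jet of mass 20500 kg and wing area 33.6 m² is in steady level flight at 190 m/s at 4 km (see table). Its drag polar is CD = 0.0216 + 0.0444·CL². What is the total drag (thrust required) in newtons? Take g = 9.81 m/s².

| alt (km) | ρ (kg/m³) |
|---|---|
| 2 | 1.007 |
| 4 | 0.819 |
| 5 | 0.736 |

At 4 km, from the table: ρ = 0.819 kg/m³.
Level flight ⇒ L = W = m·g = 20500 × 9.81 = 2.011×10^5 N.
Dynamic pressure q = 0.5 × 0.819 × 190² = 14780 Pa.
CL = W/(q·S) = 2.011×10^5 / (14780 × 33.6) = 0.4049.
CD = 0.0216 + 0.0444 × 0.4049² = 0.02888.
D = q·S·CD = 14780 × 33.6 × 0.02888 = 14340 N

D = 14300 N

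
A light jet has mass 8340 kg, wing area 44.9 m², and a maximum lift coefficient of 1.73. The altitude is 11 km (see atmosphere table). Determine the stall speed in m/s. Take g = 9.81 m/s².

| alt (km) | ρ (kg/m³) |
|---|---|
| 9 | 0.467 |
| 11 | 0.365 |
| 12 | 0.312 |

V_stall = 76 m/s

At 11 km, from the table: ρ = 0.365 kg/m³.
At stall, lift equals weight: L = W = m·g = 8340 × 9.81 = 81820 N.
From L = ½ρV²S·CL,max = W: V_stall = √(2W/(ρSCL,max)) = √(2·81820/(0.365·44.9·1.73))
V_stall = √5771 = 76 m/s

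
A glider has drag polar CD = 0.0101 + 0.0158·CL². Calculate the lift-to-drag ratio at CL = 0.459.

L/D = 34.2

CD = 0.0101 + 0.0158 × 0.459² = 0.01343
L/D = CL/CD = 0.459 / 0.01343 = 34.2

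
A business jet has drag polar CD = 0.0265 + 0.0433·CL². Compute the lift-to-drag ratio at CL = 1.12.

L/D = 13.9

CD = 0.0265 + 0.0433 × 1.12² = 0.08082
L/D = CL/CD = 1.12 / 0.08082 = 13.9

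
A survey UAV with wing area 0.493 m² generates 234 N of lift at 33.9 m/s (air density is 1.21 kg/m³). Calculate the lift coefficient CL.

From L = ½ρv²S·CL, rearranging gives CL = 2L/(ρv²S).
CL = 2 × 234 / (1.21 × 33.9² × 0.493) = 0.683

CL = 0.683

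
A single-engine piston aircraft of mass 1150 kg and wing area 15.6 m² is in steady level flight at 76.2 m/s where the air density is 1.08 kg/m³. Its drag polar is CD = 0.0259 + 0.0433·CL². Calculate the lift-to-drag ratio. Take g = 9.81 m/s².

L/D = 8.18

Level flight ⇒ L = W = m·g = 1150 × 9.81 = 11282 N.
q = ½ρv² = ½ × 1.08 × 76.2² = 3135 Pa.
Required CL = L/(qS) = 11282/(3135·15.6) = 0.2306.
CD = 0.0259 + 0.0433 × 0.2306² = 0.0282.
L/D = CL/CD = 0.2306 / 0.0282 = 8.18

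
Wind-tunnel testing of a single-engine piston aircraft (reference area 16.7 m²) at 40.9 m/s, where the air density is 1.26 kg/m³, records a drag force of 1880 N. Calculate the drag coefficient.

CD = 0.107

From D = ½ρv²S·CD, rearranging gives CD = 2D/(ρv²S).
CD = 2 × 1880 / (1.26 × 40.9² × 16.7) = 0.107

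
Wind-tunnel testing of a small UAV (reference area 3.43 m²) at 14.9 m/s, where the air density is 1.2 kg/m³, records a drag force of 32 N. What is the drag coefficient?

CD = 0.07

From D = ½ρv²S·CD, rearranging gives CD = 2D/(ρv²S).
CD = 2 × 32 / (1.2 × 14.9² × 3.43) = 0.07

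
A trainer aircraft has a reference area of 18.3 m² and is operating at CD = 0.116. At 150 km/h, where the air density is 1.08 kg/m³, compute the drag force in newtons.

Convert speed: v = 150 km/h ÷ 3.6 = 41.67 m/s.
D = ½ρv²S·CD = ½ × 1.08 × 41.67² × 18.3 × 0.116 = 1990 N

D = 1990 N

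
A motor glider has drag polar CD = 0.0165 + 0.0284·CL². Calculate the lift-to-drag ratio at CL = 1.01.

CD = 0.0165 + 0.0284 × 1.01² = 0.04547
L/D = CL/CD = 1.01 / 0.04547 = 22.2

L/D = 22.2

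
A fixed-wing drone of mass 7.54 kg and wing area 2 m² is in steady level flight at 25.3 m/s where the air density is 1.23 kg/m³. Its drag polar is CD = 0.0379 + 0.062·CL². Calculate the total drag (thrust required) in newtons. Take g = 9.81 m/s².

D = 30.3 N

Weight W = mg = 7.54 × 9.81 = 73.967 N; in level flight L = W.
q = ½ρv² = ½ × 1.23 × 25.3² = 393.7 Pa.
CL = W/(q·S) = 73.967 / (393.7 × 2) = 0.09395.
CD = 0.0379 + 0.062 × 0.09395² = 0.03845.
D = q·S·CD = 393.7 × 2 × 0.03845 = 30.27 N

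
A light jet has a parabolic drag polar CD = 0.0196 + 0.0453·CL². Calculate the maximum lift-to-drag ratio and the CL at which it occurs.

(L/D)max = 16.8, at CL = 0.658

For CD = CD0 + K·CL², (L/D)max occurs at CL* = √(CD0/K) and equals 1/(2√(K·CD0)).
(L/D)max = 1/(2√(0.0453 × 0.0196)) = 1/(2 × 0.0298) = 16.8
CL* = √(0.0196/0.0453) = 0.658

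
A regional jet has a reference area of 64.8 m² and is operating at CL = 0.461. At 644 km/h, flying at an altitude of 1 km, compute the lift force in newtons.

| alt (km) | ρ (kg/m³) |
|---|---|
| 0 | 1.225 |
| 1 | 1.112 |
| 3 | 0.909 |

At 1 km, from the table: ρ = 1.112 kg/m³.
Convert speed: v = 644 km/h ÷ 3.6 = 178.9 m/s.
L = ½ρv²S·CL = ½ × 1.112 × 178.9² × 64.8 × 0.461 = 5.32×10^5 N ≈ 532 kN

L = 5.32×10^5 N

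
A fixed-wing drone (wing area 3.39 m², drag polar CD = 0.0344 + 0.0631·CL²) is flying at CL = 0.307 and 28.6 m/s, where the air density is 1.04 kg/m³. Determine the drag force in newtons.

CD = 0.0344 + 0.0631 × 0.307² = 0.04035
D = ½ρv²S·CD = ½ × 1.04 × 28.6² × 3.39 × 0.04035 = 58.2 N

D = 58.2 N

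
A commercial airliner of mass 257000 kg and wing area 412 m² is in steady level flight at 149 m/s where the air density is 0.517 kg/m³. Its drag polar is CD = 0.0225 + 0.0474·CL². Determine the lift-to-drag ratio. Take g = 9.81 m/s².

L/D = 14

In steady level flight, lift balances weight: W = mg = 257000 × 9.81 = 2.5212×10^6 N.
q = ½ρv² = ½ × 0.517 × 149² = 5739 Pa.
CL = W/(q·S) = 2.5212×10^6 / (5739 × 412) = 1.066.
CD = 0.0225 + 0.0474 × 1.066² = 0.07639.
L/D = CL/CD = 1.066 / 0.07639 = 14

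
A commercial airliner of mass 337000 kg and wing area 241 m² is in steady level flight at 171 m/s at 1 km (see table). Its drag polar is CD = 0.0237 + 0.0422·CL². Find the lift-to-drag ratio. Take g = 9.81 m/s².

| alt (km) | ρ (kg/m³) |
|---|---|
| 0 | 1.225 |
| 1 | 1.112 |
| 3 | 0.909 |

At 1 km, from the table: ρ = 1.112 kg/m³.
Weight W = mg = 337000 × 9.81 = 3.306×10^6 N; in level flight L = W.
q = ½ρv² = ½ × 1.112 × 171² = 16260 Pa.
Required CL = L/(qS) = 3.306×10^6/(16260·241) = 0.8438.
CD = 0.0237 + 0.0422 × 0.8438² = 0.05374.
L/D = CL/CD = 0.8438 / 0.05374 = 15.7

L/D = 15.7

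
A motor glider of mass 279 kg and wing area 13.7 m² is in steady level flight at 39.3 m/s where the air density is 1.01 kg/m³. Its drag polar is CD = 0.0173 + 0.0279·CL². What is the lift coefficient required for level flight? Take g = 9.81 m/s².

CL = 0.256

In steady level flight, lift balances weight: W = mg = 279 × 9.81 = 2737 N.
q = ½ρv² = ½ × 1.01 × 39.3² = 780 Pa.
CL = W/(q·S) = 2737 / (780 × 13.7) = 0.2561.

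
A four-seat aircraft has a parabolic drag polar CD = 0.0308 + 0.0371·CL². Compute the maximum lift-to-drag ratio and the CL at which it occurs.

For CD = CD0 + K·CL², (L/D)max occurs at CL* = √(CD0/K) and equals 1/(2√(K·CD0)).
(L/D)max = 1/(2√(0.0371 × 0.0308)) = 1/(2 × 0.0338) = 14.8
CL* = √(0.0308/0.0371) = 0.911

(L/D)max = 14.8, at CL = 0.911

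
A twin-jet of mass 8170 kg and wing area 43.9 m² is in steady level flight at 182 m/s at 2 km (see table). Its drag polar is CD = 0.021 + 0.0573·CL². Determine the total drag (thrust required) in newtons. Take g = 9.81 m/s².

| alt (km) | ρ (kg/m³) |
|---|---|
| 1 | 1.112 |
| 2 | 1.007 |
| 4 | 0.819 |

D = 15900 N

At 2 km, from the table: ρ = 1.007 kg/m³.
In steady level flight, lift balances weight: W = mg = 8170 × 9.81 = 80148 N.
q = ½ρv² = ½ × 1.007 × 182² = 16680 Pa.
CL = 2W/(ρv²S) = 2×80148/(1.007×182²×43.9) = 0.1095.
CD = 0.021 + 0.0573 × 0.1095² = 0.02169.
D = q·S·CD = 16680 × 43.9 × 0.02169 = 15880 N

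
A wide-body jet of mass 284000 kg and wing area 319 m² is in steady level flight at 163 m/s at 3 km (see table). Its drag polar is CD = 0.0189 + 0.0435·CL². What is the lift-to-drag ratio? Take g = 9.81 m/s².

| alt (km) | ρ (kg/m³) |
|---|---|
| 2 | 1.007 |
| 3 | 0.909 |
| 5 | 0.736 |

At 3 km, from the table: ρ = 0.909 kg/m³.
Weight W = mg = 284000 × 9.81 = 2.786×10^6 N; in level flight L = W.
q = ½ρv² = ½ × 0.909 × 163² = 12080 Pa.
CL = W/(q·S) = 2.786×10^6 / (12080 × 319) = 0.7232.
CD = 0.0189 + 0.0435 × 0.7232² = 0.04165.
L/D = CL/CD = 0.7232 / 0.04165 = 17.4

L/D = 17.4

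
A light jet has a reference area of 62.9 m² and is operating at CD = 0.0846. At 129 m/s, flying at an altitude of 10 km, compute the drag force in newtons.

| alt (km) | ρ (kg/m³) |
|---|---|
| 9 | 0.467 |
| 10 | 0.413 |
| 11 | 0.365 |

At 10 km, from the table: ρ = 0.413 kg/m³.
Dynamic pressure q = ½ρv² = ½ × 0.413 × 129² = 3436 Pa.
D = q·S·CD = 3436 × 62.9 × 0.0846 = 18300 N ≈ 18.3 kN

D = 18300 N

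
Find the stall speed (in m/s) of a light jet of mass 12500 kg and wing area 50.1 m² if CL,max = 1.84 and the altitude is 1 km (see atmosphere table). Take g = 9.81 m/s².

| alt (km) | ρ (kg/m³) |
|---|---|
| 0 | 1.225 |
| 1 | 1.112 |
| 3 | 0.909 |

V_stall = 48.9 m/s

At 1 km, from the table: ρ = 1.112 kg/m³.
At stall, lift equals weight: L = W = m·g = 12500 × 9.81 = 1.226×10^5 N.
V_stall = √(2W/(ρ·S·CL,max)) = √(2 × 1.226×10^5 / (1.112 × 50.1 × 1.84))
V_stall = √2392 = 48.9 m/s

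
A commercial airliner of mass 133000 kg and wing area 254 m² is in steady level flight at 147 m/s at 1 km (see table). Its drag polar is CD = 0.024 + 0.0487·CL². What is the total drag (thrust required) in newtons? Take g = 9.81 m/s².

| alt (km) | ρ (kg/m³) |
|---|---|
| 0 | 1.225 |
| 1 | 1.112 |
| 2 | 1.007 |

At 1 km, from the table: ρ = 1.112 kg/m³.
In steady level flight, lift balances weight: W = mg = 133000 × 9.81 = 1.3047×10^6 N.
Dynamic pressure q = 0.5 × 1.112 × 147² = 12010 Pa.
Required CL = L/(qS) = 1.3047×10^6/(12010·254) = 0.4275.
CD = 0.024 + 0.0487 × 0.4275² = 0.0329.
D = q·S·CD = 12010 × 254 × 0.0329 = 1.004×10^5 N

D = 1×10^5 N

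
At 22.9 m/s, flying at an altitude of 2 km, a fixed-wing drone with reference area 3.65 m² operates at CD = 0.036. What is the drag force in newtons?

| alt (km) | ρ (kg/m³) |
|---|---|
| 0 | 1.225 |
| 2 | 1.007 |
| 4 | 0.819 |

At 2 km, from the table: ρ = 1.007 kg/m³.
Dynamic pressure q = ½ρv² = ½ × 1.007 × 22.9² = 264 Pa.
D = q·S·CD = 264 × 3.65 × 0.036 = 34.7 N

D = 34.7 N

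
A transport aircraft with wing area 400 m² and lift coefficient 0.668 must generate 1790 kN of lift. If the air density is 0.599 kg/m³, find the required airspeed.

L = ½ρv²S·CL ⇒ v = √(2L/(ρ·S·CL))
v = √(2 × 1.79×10^6 / (0.599 × 400 × 0.668)) = √22370 = 150 m/s

v = 150 m/s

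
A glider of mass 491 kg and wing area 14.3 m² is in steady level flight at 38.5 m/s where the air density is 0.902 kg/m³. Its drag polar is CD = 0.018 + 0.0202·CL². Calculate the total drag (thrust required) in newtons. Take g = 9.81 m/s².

D = 221 N

Weight W = mg = 491 × 9.81 = 4816.7 N; in level flight L = W.
Dynamic pressure q = 0.5 × 0.902 × 38.5² = 668.5 Pa.
CL = W/(q·S) = 4816.7 / (668.5 × 14.3) = 0.5039.
CD = 0.018 + 0.0202 × 0.5039² = 0.02313.
D = q·S·CD = 668.5 × 14.3 × 0.02313 = 221.1 N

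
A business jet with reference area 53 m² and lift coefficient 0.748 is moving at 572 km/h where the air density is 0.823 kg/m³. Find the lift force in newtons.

L = 4.12×10^5 N

Convert speed: v = 572 km/h ÷ 3.6 = 158.9 m/s.
Dynamic pressure q = ½ρv² = ½ × 0.823 × 158.9² = 10390 Pa.
L = q·S·CL = 10390 × 53 × 0.748 = 4.12×10^5 N ≈ 412 kN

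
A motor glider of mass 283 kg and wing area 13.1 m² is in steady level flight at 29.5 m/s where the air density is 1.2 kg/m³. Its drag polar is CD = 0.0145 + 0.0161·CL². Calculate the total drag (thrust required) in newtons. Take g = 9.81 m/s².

D = 117 N

Weight W = mg = 283 × 9.81 = 2776.2 N; in level flight L = W.
Dynamic pressure q = 0.5 × 1.2 × 29.5² = 522.1 Pa.
CL = W/(q·S) = 2776.2 / (522.1 × 13.1) = 0.4059.
CD = 0.0145 + 0.0161 × 0.4059² = 0.01715.
D = q·S·CD = 522.1 × 13.1 × 0.01715 = 117.3 N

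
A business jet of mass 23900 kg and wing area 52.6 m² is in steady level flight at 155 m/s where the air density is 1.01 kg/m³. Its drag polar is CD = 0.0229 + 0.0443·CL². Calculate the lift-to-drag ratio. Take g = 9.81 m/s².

Level flight ⇒ L = W = m·g = 23900 × 9.81 = 2.3446×10^5 N.
Dynamic pressure q = 0.5 × 1.01 × 155² = 12130 Pa.
CL = 2W/(ρv²S) = 2×2.3446×10^5/(1.01×155²×52.6) = 0.3674.
CD = 0.0229 + 0.0443 × 0.3674² = 0.02888.
L/D = CL/CD = 0.3674 / 0.02888 = 12.7

L/D = 12.7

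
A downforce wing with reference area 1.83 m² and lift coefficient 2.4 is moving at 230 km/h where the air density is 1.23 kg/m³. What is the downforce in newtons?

L = 11000 N

Convert speed: v = 230 km/h ÷ 3.6 = 63.89 m/s.
Dynamic pressure q = ½ρv² = ½ × 1.23 × 63.89² = 2510 Pa.
L = q·S·CL = 2510 × 1.83 × 2.4 = 11000 N ≈ 11 kN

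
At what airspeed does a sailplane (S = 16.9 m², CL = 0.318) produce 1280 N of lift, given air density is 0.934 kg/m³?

v = 22.6 m/s

L = ½ρv²S·CL ⇒ v = √(2L/(ρ·S·CL))
v = √(2 × 1280 / (0.934 × 16.9 × 0.318)) = √510 = 22.6 m/s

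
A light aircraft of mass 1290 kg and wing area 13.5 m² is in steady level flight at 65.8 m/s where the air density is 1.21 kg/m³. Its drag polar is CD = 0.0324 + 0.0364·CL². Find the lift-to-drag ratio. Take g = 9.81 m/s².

In steady level flight, lift balances weight: W = mg = 1290 × 9.81 = 12655 N.
q = ½ρv² = ½ × 1.21 × 65.8² = 2619 Pa.
CL = W/(q·S) = 12655 / (2619 × 13.5) = 0.3579.
CD = 0.0324 + 0.0364 × 0.3579² = 0.03706.
L/D = CL/CD = 0.3579 / 0.03706 = 9.66

L/D = 9.66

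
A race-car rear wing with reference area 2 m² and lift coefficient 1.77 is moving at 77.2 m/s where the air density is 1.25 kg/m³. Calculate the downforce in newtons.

L = 13200 N

Dynamic pressure q = ½ρv² = ½ × 1.25 × 77.2² = 3725 Pa.
L = q·S·CL = 3725 × 2 × 1.77 = 13200 N ≈ 13.2 kN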